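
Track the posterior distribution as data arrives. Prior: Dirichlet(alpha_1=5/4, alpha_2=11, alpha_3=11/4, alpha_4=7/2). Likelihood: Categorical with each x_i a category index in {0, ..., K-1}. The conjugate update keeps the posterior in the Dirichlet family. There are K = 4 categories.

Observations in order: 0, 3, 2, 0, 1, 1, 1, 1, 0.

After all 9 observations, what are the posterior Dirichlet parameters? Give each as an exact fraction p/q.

obs 1: x=0 → posterior Dirichlet(9/4, 11, 11/4, 7/2)
obs 2: x=3 → posterior Dirichlet(9/4, 11, 11/4, 9/2)
obs 3: x=2 → posterior Dirichlet(9/4, 11, 15/4, 9/2)
obs 4: x=0 → posterior Dirichlet(13/4, 11, 15/4, 9/2)
obs 5: x=1 → posterior Dirichlet(13/4, 12, 15/4, 9/2)
obs 6: x=1 → posterior Dirichlet(13/4, 13, 15/4, 9/2)
obs 7: x=1 → posterior Dirichlet(13/4, 14, 15/4, 9/2)
obs 8: x=1 → posterior Dirichlet(13/4, 15, 15/4, 9/2)
obs 9: x=0 → posterior Dirichlet(17/4, 15, 15/4, 9/2)

alpha_1=17/4, alpha_2=15, alpha_3=15/4, alpha_4=9/2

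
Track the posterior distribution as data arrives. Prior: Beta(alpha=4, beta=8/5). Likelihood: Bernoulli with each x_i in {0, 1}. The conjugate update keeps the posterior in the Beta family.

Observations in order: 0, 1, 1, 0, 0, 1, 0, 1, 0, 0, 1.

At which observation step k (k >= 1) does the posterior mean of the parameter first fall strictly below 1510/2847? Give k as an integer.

k = 10

obs 1: x=0 → posterior Beta(4, 13/5)
obs 2: x=1 → posterior Beta(5, 13/5)
obs 3: x=1 → posterior Beta(6, 13/5)
obs 4: x=0 → posterior Beta(6, 18/5)
obs 5: x=0 → posterior Beta(6, 23/5)
obs 6: x=1 → posterior Beta(7, 23/5)
obs 7: x=0 → posterior Beta(7, 28/5)
obs 8: x=1 → posterior Beta(8, 28/5)
obs 9: x=0 → posterior Beta(8, 33/5)
obs 10: x=0 → posterior Beta(8, 38/5)
obs 11: x=1 → posterior Beta(9, 38/5)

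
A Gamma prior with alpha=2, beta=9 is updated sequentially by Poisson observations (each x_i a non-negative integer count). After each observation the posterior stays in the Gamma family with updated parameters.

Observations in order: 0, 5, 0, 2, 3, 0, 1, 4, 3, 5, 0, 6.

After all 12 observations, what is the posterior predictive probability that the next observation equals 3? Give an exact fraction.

3021063338215273829438553418151489862145251/24937819669491996988681287340833426787794944

obs 1: x=0 → posterior Gamma(2, 10)
obs 2: x=5 → posterior Gamma(7, 11)
obs 3: x=0 → posterior Gamma(7, 12)
obs 4: x=2 → posterior Gamma(9, 13)
obs 5: x=3 → posterior Gamma(12, 14)
obs 6: x=0 → posterior Gamma(12, 15)
obs 7: x=1 → posterior Gamma(13, 16)
obs 8: x=4 → posterior Gamma(17, 17)
obs 9: x=3 → posterior Gamma(20, 18)
obs 10: x=5 → posterior Gamma(25, 19)
obs 11: x=0 → posterior Gamma(25, 20)
obs 12: x=6 → posterior Gamma(31, 21)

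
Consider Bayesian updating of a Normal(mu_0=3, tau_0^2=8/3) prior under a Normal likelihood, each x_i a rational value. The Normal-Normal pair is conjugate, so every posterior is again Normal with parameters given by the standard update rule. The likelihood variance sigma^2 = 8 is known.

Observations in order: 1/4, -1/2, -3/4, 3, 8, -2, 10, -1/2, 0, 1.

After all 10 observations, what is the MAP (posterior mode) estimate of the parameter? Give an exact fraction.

obs 1: x=1/4 → posterior Normal(37/16, 2)
obs 2: x=-1/2 → posterior Normal(7/4, 8/5)
obs 3: x=-3/4 → posterior Normal(4/3, 4/3)
obs 4: x=3 → posterior Normal(11/7, 8/7)
obs 5: x=8 → posterior Normal(19/8, 1)
obs 6: x=-2 → posterior Normal(17/9, 8/9)
obs 7: x=10 → posterior Normal(27/10, 4/5)
obs 8: x=-1/2 → posterior Normal(53/22, 8/11)
obs 9: x=0 → posterior Normal(53/24, 2/3)
obs 10: x=1 → posterior Normal(55/26, 8/13)

55/26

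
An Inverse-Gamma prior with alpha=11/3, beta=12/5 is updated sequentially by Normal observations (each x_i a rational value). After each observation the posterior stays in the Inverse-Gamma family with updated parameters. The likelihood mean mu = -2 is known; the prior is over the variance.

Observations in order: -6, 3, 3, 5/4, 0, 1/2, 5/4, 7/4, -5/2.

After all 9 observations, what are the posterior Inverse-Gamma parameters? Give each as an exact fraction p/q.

obs 1: x=-6 → posterior Inverse-Gamma(25/6, 52/5)
obs 2: x=3 → posterior Inverse-Gamma(14/3, 229/10)
obs 3: x=3 → posterior Inverse-Gamma(31/6, 177/5)
obs 4: x=5/4 → posterior Inverse-Gamma(17/3, 6509/160)
obs 5: x=0 → posterior Inverse-Gamma(37/6, 6829/160)
obs 6: x=1/2 → posterior Inverse-Gamma(20/3, 7329/160)
obs 7: x=5/4 → posterior Inverse-Gamma(43/6, 4087/80)
obs 8: x=7/4 → posterior Inverse-Gamma(23/3, 9299/160)
obs 9: x=-5/2 → posterior Inverse-Gamma(49/6, 9319/160)

alpha=49/6, beta=9319/160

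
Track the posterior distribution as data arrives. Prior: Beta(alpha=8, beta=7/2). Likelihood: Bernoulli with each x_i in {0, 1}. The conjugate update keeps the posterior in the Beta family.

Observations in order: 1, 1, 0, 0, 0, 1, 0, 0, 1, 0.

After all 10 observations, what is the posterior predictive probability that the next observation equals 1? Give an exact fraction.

obs 1: x=1 → posterior Beta(9, 7/2)
obs 2: x=1 → posterior Beta(10, 7/2)
obs 3: x=0 → posterior Beta(10, 9/2)
obs 4: x=0 → posterior Beta(10, 11/2)
obs 5: x=0 → posterior Beta(10, 13/2)
obs 6: x=1 → posterior Beta(11, 13/2)
obs 7: x=0 → posterior Beta(11, 15/2)
obs 8: x=0 → posterior Beta(11, 17/2)
obs 9: x=1 → posterior Beta(12, 17/2)
obs 10: x=0 → posterior Beta(12, 19/2)

24/43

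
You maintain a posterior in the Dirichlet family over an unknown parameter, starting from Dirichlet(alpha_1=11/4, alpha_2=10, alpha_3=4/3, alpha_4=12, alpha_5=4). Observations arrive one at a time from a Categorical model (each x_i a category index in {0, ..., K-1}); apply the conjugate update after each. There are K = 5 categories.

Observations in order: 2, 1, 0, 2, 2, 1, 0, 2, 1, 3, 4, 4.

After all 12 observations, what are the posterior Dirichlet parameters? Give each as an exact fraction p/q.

obs 1: x=2 → posterior Dirichlet(11/4, 10, 7/3, 12, 4)
obs 2: x=1 → posterior Dirichlet(11/4, 11, 7/3, 12, 4)
obs 3: x=0 → posterior Dirichlet(15/4, 11, 7/3, 12, 4)
obs 4: x=2 → posterior Dirichlet(15/4, 11, 10/3, 12, 4)
obs 5: x=2 → posterior Dirichlet(15/4, 11, 13/3, 12, 4)
obs 6: x=1 → posterior Dirichlet(15/4, 12, 13/3, 12, 4)
obs 7: x=0 → posterior Dirichlet(19/4, 12, 13/3, 12, 4)
obs 8: x=2 → posterior Dirichlet(19/4, 12, 16/3, 12, 4)
obs 9: x=1 → posterior Dirichlet(19/4, 13, 16/3, 12, 4)
obs 10: x=3 → posterior Dirichlet(19/4, 13, 16/3, 13, 4)
obs 11: x=4 → posterior Dirichlet(19/4, 13, 16/3, 13, 5)
obs 12: x=4 → posterior Dirichlet(19/4, 13, 16/3, 13, 6)

alpha_1=19/4, alpha_2=13, alpha_3=16/3, alpha_4=13, alpha_5=6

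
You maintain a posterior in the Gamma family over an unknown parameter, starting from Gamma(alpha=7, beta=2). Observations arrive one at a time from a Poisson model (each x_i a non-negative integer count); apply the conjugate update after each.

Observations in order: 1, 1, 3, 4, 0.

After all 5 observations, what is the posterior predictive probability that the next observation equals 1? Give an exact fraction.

33232930569601/140737488355328

obs 1: x=1 → posterior Gamma(8, 3)
obs 2: x=1 → posterior Gamma(9, 4)
obs 3: x=3 → posterior Gamma(12, 5)
obs 4: x=4 → posterior Gamma(16, 6)
obs 5: x=0 → posterior Gamma(16, 7)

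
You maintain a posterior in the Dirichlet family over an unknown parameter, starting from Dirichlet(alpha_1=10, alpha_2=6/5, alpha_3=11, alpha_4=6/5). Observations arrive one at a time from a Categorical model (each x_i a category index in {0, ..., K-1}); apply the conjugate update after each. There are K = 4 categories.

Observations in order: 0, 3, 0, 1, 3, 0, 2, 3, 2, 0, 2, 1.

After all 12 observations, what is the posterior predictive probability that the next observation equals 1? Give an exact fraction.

16/177

obs 1: x=0 → posterior Dirichlet(11, 6/5, 11, 6/5)
obs 2: x=3 → posterior Dirichlet(11, 6/5, 11, 11/5)
obs 3: x=0 → posterior Dirichlet(12, 6/5, 11, 11/5)
obs 4: x=1 → posterior Dirichlet(12, 11/5, 11, 11/5)
obs 5: x=3 → posterior Dirichlet(12, 11/5, 11, 16/5)
obs 6: x=0 → posterior Dirichlet(13, 11/5, 11, 16/5)
obs 7: x=2 → posterior Dirichlet(13, 11/5, 12, 16/5)
obs 8: x=3 → posterior Dirichlet(13, 11/5, 12, 21/5)
obs 9: x=2 → posterior Dirichlet(13, 11/5, 13, 21/5)
obs 10: x=0 → posterior Dirichlet(14, 11/5, 13, 21/5)
obs 11: x=2 → posterior Dirichlet(14, 11/5, 14, 21/5)
obs 12: x=1 → posterior Dirichlet(14, 16/5, 14, 21/5)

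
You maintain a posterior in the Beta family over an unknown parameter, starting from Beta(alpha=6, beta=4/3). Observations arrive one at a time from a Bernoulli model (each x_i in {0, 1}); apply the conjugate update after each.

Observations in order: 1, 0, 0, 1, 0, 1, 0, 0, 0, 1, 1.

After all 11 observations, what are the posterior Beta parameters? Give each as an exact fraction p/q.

alpha=11, beta=22/3

obs 1: x=1 → posterior Beta(7, 4/3)
obs 2: x=0 → posterior Beta(7, 7/3)
obs 3: x=0 → posterior Beta(7, 10/3)
obs 4: x=1 → posterior Beta(8, 10/3)
obs 5: x=0 → posterior Beta(8, 13/3)
obs 6: x=1 → posterior Beta(9, 13/3)
obs 7: x=0 → posterior Beta(9, 16/3)
obs 8: x=0 → posterior Beta(9, 19/3)
obs 9: x=0 → posterior Beta(9, 22/3)
obs 10: x=1 → posterior Beta(10, 22/3)
obs 11: x=1 → posterior Beta(11, 22/3)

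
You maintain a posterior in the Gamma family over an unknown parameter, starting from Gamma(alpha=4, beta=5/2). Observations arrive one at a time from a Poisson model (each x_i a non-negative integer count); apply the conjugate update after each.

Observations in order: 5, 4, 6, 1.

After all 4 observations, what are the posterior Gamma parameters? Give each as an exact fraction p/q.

alpha=20, beta=13/2

obs 1: x=5 → posterior Gamma(9, 7/2)
obs 2: x=4 → posterior Gamma(13, 9/2)
obs 3: x=6 → posterior Gamma(19, 11/2)
obs 4: x=1 → posterior Gamma(20, 13/2)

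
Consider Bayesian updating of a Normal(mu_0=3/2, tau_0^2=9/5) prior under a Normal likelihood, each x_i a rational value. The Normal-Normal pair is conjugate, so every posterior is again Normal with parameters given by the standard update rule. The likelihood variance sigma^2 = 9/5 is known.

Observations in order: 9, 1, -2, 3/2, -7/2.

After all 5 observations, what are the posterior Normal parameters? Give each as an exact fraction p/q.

mu_0=5/4, tau_0^2=3/10

obs 1: x=9 → posterior Normal(21/4, 9/10)
obs 2: x=1 → posterior Normal(23/6, 3/5)
obs 3: x=-2 → posterior Normal(19/8, 9/20)
obs 4: x=3/2 → posterior Normal(11/5, 9/25)
obs 5: x=-7/2 → posterior Normal(5/4, 3/10)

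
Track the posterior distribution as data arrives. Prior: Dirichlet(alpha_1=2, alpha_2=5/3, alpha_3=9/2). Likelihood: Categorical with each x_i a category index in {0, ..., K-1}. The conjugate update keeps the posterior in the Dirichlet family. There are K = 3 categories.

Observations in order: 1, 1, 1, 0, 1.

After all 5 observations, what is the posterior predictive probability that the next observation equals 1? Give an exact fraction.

34/79

obs 1: x=1 → posterior Dirichlet(2, 8/3, 9/2)
obs 2: x=1 → posterior Dirichlet(2, 11/3, 9/2)
obs 3: x=1 → posterior Dirichlet(2, 14/3, 9/2)
obs 4: x=0 → posterior Dirichlet(3, 14/3, 9/2)
obs 5: x=1 → posterior Dirichlet(3, 17/3, 9/2)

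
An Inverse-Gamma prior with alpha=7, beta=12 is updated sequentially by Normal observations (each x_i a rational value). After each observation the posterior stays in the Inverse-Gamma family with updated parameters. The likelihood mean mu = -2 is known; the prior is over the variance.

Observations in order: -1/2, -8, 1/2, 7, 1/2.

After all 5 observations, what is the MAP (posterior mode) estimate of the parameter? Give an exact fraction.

obs 1: x=-1/2 → posterior Inverse-Gamma(15/2, 105/8)
obs 2: x=-8 → posterior Inverse-Gamma(8, 249/8)
obs 3: x=1/2 → posterior Inverse-Gamma(17/2, 137/4)
obs 4: x=7 → posterior Inverse-Gamma(9, 299/4)
obs 5: x=1/2 → posterior Inverse-Gamma(19/2, 623/8)

89/12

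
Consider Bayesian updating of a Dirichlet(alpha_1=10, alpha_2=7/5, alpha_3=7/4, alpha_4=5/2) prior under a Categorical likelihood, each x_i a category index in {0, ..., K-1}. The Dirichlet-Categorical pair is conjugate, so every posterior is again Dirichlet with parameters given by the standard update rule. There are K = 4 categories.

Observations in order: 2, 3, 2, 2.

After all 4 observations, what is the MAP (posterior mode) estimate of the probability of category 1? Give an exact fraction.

obs 1: x=2 → posterior Dirichlet(10, 7/5, 11/4, 5/2)
obs 2: x=3 → posterior Dirichlet(10, 7/5, 11/4, 7/2)
obs 3: x=2 → posterior Dirichlet(10, 7/5, 15/4, 7/2)
obs 4: x=2 → posterior Dirichlet(10, 7/5, 19/4, 7/2)

8/313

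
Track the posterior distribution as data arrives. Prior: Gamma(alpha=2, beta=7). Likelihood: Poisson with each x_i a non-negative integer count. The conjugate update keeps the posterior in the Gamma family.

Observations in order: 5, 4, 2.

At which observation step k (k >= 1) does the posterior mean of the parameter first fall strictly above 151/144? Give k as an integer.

k = 2

obs 1: x=5 → posterior Gamma(7, 8)
obs 2: x=4 → posterior Gamma(11, 9)
obs 3: x=2 → posterior Gamma(13, 10)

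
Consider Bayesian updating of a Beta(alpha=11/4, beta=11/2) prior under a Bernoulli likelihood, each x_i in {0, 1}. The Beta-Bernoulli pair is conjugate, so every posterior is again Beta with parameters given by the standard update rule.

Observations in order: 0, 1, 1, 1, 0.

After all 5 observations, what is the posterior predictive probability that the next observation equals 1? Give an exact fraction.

23/53

obs 1: x=0 → posterior Beta(11/4, 13/2)
obs 2: x=1 → posterior Beta(15/4, 13/2)
obs 3: x=1 → posterior Beta(19/4, 13/2)
obs 4: x=1 → posterior Beta(23/4, 13/2)
obs 5: x=0 → posterior Beta(23/4, 15/2)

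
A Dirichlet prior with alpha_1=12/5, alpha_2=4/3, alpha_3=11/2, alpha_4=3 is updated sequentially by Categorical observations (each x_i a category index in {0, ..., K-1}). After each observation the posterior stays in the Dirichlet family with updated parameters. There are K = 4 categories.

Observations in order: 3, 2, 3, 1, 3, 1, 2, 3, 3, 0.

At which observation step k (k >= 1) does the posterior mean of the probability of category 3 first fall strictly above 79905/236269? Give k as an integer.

k = 5

obs 1: x=3 → posterior Dirichlet(12/5, 4/3, 11/2, 4)
obs 2: x=2 → posterior Dirichlet(12/5, 4/3, 13/2, 4)
obs 3: x=3 → posterior Dirichlet(12/5, 4/3, 13/2, 5)
obs 4: x=1 → posterior Dirichlet(12/5, 7/3, 13/2, 5)
obs 5: x=3 → posterior Dirichlet(12/5, 7/3, 13/2, 6)
obs 6: x=1 → posterior Dirichlet(12/5, 10/3, 13/2, 6)
obs 7: x=2 → posterior Dirichlet(12/5, 10/3, 15/2, 6)
obs 8: x=3 → posterior Dirichlet(12/5, 10/3, 15/2, 7)
obs 9: x=3 → posterior Dirichlet(12/5, 10/3, 15/2, 8)
obs 10: x=0 → posterior Dirichlet(17/5, 10/3, 15/2, 8)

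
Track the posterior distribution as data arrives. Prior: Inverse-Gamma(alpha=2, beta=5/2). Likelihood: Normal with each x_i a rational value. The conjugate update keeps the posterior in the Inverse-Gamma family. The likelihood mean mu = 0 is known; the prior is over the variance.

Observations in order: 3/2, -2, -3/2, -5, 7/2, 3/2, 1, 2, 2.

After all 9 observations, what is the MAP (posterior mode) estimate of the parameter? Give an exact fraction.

62/15

obs 1: x=3/2 → posterior Inverse-Gamma(5/2, 29/8)
obs 2: x=-2 → posterior Inverse-Gamma(3, 45/8)
obs 3: x=-3/2 → posterior Inverse-Gamma(7/2, 27/4)
obs 4: x=-5 → posterior Inverse-Gamma(4, 77/4)
obs 5: x=7/2 → posterior Inverse-Gamma(9/2, 203/8)
obs 6: x=3/2 → posterior Inverse-Gamma(5, 53/2)
obs 7: x=1 → posterior Inverse-Gamma(11/2, 27)
obs 8: x=2 → posterior Inverse-Gamma(6, 29)
obs 9: x=2 → posterior Inverse-Gamma(13/2, 31)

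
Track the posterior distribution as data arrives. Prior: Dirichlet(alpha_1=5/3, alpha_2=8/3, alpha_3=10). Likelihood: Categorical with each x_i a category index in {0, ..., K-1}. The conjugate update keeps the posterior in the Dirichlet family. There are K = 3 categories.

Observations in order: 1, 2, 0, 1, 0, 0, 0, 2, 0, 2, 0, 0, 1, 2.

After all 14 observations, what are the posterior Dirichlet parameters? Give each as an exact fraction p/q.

obs 1: x=1 → posterior Dirichlet(5/3, 11/3, 10)
obs 2: x=2 → posterior Dirichlet(5/3, 11/3, 11)
obs 3: x=0 → posterior Dirichlet(8/3, 11/3, 11)
obs 4: x=1 → posterior Dirichlet(8/3, 14/3, 11)
obs 5: x=0 → posterior Dirichlet(11/3, 14/3, 11)
obs 6: x=0 → posterior Dirichlet(14/3, 14/3, 11)
obs 7: x=0 → posterior Dirichlet(17/3, 14/3, 11)
obs 8: x=2 → posterior Dirichlet(17/3, 14/3, 12)
obs 9: x=0 → posterior Dirichlet(20/3, 14/3, 12)
obs 10: x=2 → posterior Dirichlet(20/3, 14/3, 13)
obs 11: x=0 → posterior Dirichlet(23/3, 14/3, 13)
obs 12: x=0 → posterior Dirichlet(26/3, 14/3, 13)
obs 13: x=1 → posterior Dirichlet(26/3, 17/3, 13)
obs 14: x=2 → posterior Dirichlet(26/3, 17/3, 14)

alpha_1=26/3, alpha_2=17/3, alpha_3=14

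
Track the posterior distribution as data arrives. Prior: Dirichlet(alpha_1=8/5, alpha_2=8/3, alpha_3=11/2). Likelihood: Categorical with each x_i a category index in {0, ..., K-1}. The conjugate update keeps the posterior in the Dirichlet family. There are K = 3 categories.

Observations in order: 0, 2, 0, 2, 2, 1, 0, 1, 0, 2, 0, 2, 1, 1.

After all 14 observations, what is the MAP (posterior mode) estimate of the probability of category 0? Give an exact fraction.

24/89

obs 1: x=0 → posterior Dirichlet(13/5, 8/3, 11/2)
obs 2: x=2 → posterior Dirichlet(13/5, 8/3, 13/2)
obs 3: x=0 → posterior Dirichlet(18/5, 8/3, 13/2)
obs 4: x=2 → posterior Dirichlet(18/5, 8/3, 15/2)
obs 5: x=2 → posterior Dirichlet(18/5, 8/3, 17/2)
obs 6: x=1 → posterior Dirichlet(18/5, 11/3, 17/2)
obs 7: x=0 → posterior Dirichlet(23/5, 11/3, 17/2)
obs 8: x=1 → posterior Dirichlet(23/5, 14/3, 17/2)
obs 9: x=0 → posterior Dirichlet(28/5, 14/3, 17/2)
obs 10: x=2 → posterior Dirichlet(28/5, 14/3, 19/2)
obs 11: x=0 → posterior Dirichlet(33/5, 14/3, 19/2)
obs 12: x=2 → posterior Dirichlet(33/5, 14/3, 21/2)
obs 13: x=1 → posterior Dirichlet(33/5, 17/3, 21/2)
obs 14: x=1 → posterior Dirichlet(33/5, 20/3, 21/2)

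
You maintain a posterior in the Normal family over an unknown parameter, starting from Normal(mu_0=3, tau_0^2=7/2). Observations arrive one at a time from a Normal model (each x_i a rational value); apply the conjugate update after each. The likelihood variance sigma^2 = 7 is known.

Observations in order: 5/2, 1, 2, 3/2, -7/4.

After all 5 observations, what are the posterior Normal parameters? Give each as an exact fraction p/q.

obs 1: x=5/2 → posterior Normal(17/6, 7/3)
obs 2: x=1 → posterior Normal(19/8, 7/4)
obs 3: x=2 → posterior Normal(23/10, 7/5)
obs 4: x=3/2 → posterior Normal(13/6, 7/6)
obs 5: x=-7/4 → posterior Normal(45/28, 1)

mu_0=45/28, tau_0^2=1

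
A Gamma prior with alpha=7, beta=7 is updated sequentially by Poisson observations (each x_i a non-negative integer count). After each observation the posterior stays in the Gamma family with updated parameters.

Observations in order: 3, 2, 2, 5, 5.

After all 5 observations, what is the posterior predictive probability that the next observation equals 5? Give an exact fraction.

600996164857634781648818012160/15502932802662396215269535105521

obs 1: x=3 → posterior Gamma(10, 8)
obs 2: x=2 → posterior Gamma(12, 9)
obs 3: x=2 → posterior Gamma(14, 10)
obs 4: x=5 → posterior Gamma(19, 11)
obs 5: x=5 → posterior Gamma(24, 12)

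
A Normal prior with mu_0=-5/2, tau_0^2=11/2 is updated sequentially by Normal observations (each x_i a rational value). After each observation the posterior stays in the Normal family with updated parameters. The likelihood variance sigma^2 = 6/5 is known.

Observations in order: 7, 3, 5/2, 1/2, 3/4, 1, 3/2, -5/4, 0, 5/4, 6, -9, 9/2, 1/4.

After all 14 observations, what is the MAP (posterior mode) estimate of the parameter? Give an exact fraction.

obs 1: x=7 → posterior Normal(355/67, 66/67)
obs 2: x=3 → posterior Normal(260/61, 33/61)
obs 3: x=5/2 → posterior Normal(1315/354, 22/59)
obs 4: x=1/2 → posterior Normal(685/232, 33/116)
obs 5: x=3/4 → posterior Normal(415/164, 66/287)
obs 6: x=1 → posterior Normal(3125/1368, 11/57)
obs 7: x=3/2 → posterior Normal(3455/1588, 66/397)
obs 8: x=-5/4 → posterior Normal(795/452, 33/226)
obs 9: x=0 → posterior Normal(265/169, 22/169)
obs 10: x=5/4 → posterior Normal(3455/2248, 33/281)
obs 11: x=6 → posterior Normal(4775/2468, 66/617)
obs 12: x=-9 → posterior Normal(2795/2688, 11/112)
obs 13: x=9/2 → posterior Normal(3785/2908, 66/727)
obs 14: x=1/4 → posterior Normal(480/391, 33/391)

480/391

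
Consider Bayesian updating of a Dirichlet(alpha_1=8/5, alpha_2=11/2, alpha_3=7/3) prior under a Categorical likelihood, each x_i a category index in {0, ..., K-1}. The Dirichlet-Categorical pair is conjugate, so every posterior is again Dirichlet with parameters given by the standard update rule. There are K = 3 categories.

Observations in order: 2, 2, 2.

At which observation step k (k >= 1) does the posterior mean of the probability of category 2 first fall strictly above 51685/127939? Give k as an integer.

obs 1: x=2 → posterior Dirichlet(8/5, 11/2, 10/3)
obs 2: x=2 → posterior Dirichlet(8/5, 11/2, 13/3)
obs 3: x=2 → posterior Dirichlet(8/5, 11/2, 16/3)

k = 3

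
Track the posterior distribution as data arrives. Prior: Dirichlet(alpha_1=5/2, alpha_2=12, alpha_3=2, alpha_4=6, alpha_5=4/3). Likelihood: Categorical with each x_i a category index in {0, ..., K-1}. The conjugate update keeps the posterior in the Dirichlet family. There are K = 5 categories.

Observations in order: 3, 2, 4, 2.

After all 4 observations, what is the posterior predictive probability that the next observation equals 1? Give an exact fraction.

obs 1: x=3 → posterior Dirichlet(5/2, 12, 2, 7, 4/3)
obs 2: x=2 → posterior Dirichlet(5/2, 12, 3, 7, 4/3)
obs 3: x=4 → posterior Dirichlet(5/2, 12, 3, 7, 7/3)
obs 4: x=2 → posterior Dirichlet(5/2, 12, 4, 7, 7/3)

72/167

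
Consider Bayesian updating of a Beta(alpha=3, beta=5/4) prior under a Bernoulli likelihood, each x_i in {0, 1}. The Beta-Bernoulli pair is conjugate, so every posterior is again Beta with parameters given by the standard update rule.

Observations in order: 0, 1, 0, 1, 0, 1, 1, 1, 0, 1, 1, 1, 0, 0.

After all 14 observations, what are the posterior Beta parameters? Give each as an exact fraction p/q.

alpha=11, beta=29/4

obs 1: x=0 → posterior Beta(3, 9/4)
obs 2: x=1 → posterior Beta(4, 9/4)
obs 3: x=0 → posterior Beta(4, 13/4)
obs 4: x=1 → posterior Beta(5, 13/4)
obs 5: x=0 → posterior Beta(5, 17/4)
obs 6: x=1 → posterior Beta(6, 17/4)
obs 7: x=1 → posterior Beta(7, 17/4)
obs 8: x=1 → posterior Beta(8, 17/4)
obs 9: x=0 → posterior Beta(8, 21/4)
obs 10: x=1 → posterior Beta(9, 21/4)
obs 11: x=1 → posterior Beta(10, 21/4)
obs 12: x=1 → posterior Beta(11, 21/4)
obs 13: x=0 → posterior Beta(11, 25/4)
obs 14: x=0 → posterior Beta(11, 29/4)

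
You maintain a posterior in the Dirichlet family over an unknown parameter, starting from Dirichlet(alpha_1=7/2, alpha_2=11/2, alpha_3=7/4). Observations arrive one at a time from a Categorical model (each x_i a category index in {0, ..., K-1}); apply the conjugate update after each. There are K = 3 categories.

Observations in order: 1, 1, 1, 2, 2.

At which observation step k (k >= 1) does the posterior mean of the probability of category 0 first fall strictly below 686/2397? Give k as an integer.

obs 1: x=1 → posterior Dirichlet(7/2, 13/2, 7/4)
obs 2: x=1 → posterior Dirichlet(7/2, 15/2, 7/4)
obs 3: x=1 → posterior Dirichlet(7/2, 17/2, 7/4)
obs 4: x=2 → posterior Dirichlet(7/2, 17/2, 11/4)
obs 5: x=2 → posterior Dirichlet(7/2, 17/2, 15/4)

k = 2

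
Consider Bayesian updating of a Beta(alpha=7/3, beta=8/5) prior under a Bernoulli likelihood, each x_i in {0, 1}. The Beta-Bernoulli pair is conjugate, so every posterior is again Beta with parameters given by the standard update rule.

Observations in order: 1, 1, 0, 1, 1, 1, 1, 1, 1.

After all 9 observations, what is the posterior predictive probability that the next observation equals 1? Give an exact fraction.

obs 1: x=1 → posterior Beta(10/3, 8/5)
obs 2: x=1 → posterior Beta(13/3, 8/5)
obs 3: x=0 → posterior Beta(13/3, 13/5)
obs 4: x=1 → posterior Beta(16/3, 13/5)
obs 5: x=1 → posterior Beta(19/3, 13/5)
obs 6: x=1 → posterior Beta(22/3, 13/5)
obs 7: x=1 → posterior Beta(25/3, 13/5)
obs 8: x=1 → posterior Beta(28/3, 13/5)
obs 9: x=1 → posterior Beta(31/3, 13/5)

155/194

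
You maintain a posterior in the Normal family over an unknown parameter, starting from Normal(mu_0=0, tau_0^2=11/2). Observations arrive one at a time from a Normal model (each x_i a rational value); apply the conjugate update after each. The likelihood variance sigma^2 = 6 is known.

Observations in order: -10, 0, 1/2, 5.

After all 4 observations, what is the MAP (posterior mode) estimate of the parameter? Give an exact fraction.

-99/112

obs 1: x=-10 → posterior Normal(-110/23, 66/23)
obs 2: x=0 → posterior Normal(-55/17, 33/17)
obs 3: x=1/2 → posterior Normal(-209/90, 22/15)
obs 4: x=5 → posterior Normal(-99/112, 33/28)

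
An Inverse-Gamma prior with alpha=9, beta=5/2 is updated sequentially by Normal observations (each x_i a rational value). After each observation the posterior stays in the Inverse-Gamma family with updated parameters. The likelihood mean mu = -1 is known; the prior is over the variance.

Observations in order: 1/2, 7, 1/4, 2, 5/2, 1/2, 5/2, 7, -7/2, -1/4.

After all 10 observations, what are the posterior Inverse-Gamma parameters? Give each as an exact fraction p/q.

obs 1: x=1/2 → posterior Inverse-Gamma(19/2, 29/8)
obs 2: x=7 → posterior Inverse-Gamma(10, 285/8)
obs 3: x=1/4 → posterior Inverse-Gamma(21/2, 1165/32)
obs 4: x=2 → posterior Inverse-Gamma(11, 1309/32)
obs 5: x=5/2 → posterior Inverse-Gamma(23/2, 1505/32)
obs 6: x=1/2 → posterior Inverse-Gamma(12, 1541/32)
obs 7: x=5/2 → posterior Inverse-Gamma(25/2, 1737/32)
obs 8: x=7 → posterior Inverse-Gamma(13, 2761/32)
obs 9: x=-7/2 → posterior Inverse-Gamma(27/2, 2861/32)
obs 10: x=-1/4 → posterior Inverse-Gamma(14, 1435/16)

alpha=14, beta=1435/16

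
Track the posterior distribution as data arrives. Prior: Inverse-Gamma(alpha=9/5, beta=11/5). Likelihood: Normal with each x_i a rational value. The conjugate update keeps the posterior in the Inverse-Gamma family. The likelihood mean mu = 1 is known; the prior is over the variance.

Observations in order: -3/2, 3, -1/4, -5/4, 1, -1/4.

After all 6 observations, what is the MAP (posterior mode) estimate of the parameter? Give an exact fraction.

obs 1: x=-3/2 → posterior Inverse-Gamma(23/10, 213/40)
obs 2: x=3 → posterior Inverse-Gamma(14/5, 293/40)
obs 3: x=-1/4 → posterior Inverse-Gamma(33/10, 1297/160)
obs 4: x=-5/4 → posterior Inverse-Gamma(19/5, 851/80)
obs 5: x=1 → posterior Inverse-Gamma(43/10, 851/80)
obs 6: x=-1/4 → posterior Inverse-Gamma(24/5, 1827/160)

63/32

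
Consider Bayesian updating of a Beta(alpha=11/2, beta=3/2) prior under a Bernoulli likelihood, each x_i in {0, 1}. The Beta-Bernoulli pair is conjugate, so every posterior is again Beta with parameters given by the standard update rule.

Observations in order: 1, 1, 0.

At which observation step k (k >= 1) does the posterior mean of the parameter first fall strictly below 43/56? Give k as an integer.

obs 1: x=1 → posterior Beta(13/2, 3/2)
obs 2: x=1 → posterior Beta(15/2, 3/2)
obs 3: x=0 → posterior Beta(15/2, 5/2)

k = 3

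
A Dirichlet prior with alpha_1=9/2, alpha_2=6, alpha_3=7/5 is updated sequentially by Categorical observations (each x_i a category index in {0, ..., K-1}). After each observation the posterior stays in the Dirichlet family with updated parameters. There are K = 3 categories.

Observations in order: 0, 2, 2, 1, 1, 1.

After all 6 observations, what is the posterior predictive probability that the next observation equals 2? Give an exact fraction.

obs 1: x=0 → posterior Dirichlet(11/2, 6, 7/5)
obs 2: x=2 → posterior Dirichlet(11/2, 6, 12/5)
obs 3: x=2 → posterior Dirichlet(11/2, 6, 17/5)
obs 4: x=1 → posterior Dirichlet(11/2, 7, 17/5)
obs 5: x=1 → posterior Dirichlet(11/2, 8, 17/5)
obs 6: x=1 → posterior Dirichlet(11/2, 9, 17/5)

34/179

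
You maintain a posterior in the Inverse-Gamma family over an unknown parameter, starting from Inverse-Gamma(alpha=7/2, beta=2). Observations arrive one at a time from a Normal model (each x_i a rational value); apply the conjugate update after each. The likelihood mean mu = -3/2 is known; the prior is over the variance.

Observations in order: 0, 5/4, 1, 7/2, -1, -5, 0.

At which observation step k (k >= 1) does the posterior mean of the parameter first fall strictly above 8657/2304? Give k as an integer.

obs 1: x=0 → posterior Inverse-Gamma(4, 25/8)
obs 2: x=5/4 → posterior Inverse-Gamma(9/2, 221/32)
obs 3: x=1 → posterior Inverse-Gamma(5, 321/32)
obs 4: x=7/2 → posterior Inverse-Gamma(11/2, 721/32)
obs 5: x=-1 → posterior Inverse-Gamma(6, 725/32)
obs 6: x=-5 → posterior Inverse-Gamma(13/2, 921/32)
obs 7: x=0 → posterior Inverse-Gamma(7, 957/32)

k = 4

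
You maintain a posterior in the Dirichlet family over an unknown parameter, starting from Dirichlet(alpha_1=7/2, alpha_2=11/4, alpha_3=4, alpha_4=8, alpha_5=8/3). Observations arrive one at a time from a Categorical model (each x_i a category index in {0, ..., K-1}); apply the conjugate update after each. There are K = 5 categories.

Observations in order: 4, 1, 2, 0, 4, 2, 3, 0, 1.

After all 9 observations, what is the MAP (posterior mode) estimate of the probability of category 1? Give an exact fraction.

45/299

obs 1: x=4 → posterior Dirichlet(7/2, 11/4, 4, 8, 11/3)
obs 2: x=1 → posterior Dirichlet(7/2, 15/4, 4, 8, 11/3)
obs 3: x=2 → posterior Dirichlet(7/2, 15/4, 5, 8, 11/3)
obs 4: x=0 → posterior Dirichlet(9/2, 15/4, 5, 8, 11/3)
obs 5: x=4 → posterior Dirichlet(9/2, 15/4, 5, 8, 14/3)
obs 6: x=2 → posterior Dirichlet(9/2, 15/4, 6, 8, 14/3)
obs 7: x=3 → posterior Dirichlet(9/2, 15/4, 6, 9, 14/3)
obs 8: x=0 → posterior Dirichlet(11/2, 15/4, 6, 9, 14/3)
obs 9: x=1 → posterior Dirichlet(11/2, 19/4, 6, 9, 14/3)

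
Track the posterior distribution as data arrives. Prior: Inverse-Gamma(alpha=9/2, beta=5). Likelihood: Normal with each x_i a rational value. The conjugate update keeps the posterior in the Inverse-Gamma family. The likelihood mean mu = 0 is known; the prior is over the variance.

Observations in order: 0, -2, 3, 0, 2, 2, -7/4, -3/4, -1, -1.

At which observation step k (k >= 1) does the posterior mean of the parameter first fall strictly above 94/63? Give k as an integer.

k = 2

obs 1: x=0 → posterior Inverse-Gamma(5, 5)
obs 2: x=-2 → posterior Inverse-Gamma(11/2, 7)
obs 3: x=3 → posterior Inverse-Gamma(6, 23/2)
obs 4: x=0 → posterior Inverse-Gamma(13/2, 23/2)
obs 5: x=2 → posterior Inverse-Gamma(7, 27/2)
obs 6: x=2 → posterior Inverse-Gamma(15/2, 31/2)
obs 7: x=-7/4 → posterior Inverse-Gamma(8, 545/32)
obs 8: x=-3/4 → posterior Inverse-Gamma(17/2, 277/16)
obs 9: x=-1 → posterior Inverse-Gamma(9, 285/16)
obs 10: x=-1 → posterior Inverse-Gamma(19/2, 293/16)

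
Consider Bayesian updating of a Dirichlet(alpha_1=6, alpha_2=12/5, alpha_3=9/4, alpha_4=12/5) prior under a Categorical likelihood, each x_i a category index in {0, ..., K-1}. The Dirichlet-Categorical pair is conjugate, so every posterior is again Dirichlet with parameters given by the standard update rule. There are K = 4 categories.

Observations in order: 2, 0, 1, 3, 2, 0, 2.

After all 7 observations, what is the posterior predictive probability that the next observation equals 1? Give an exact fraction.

obs 1: x=2 → posterior Dirichlet(6, 12/5, 13/4, 12/5)
obs 2: x=0 → posterior Dirichlet(7, 12/5, 13/4, 12/5)
obs 3: x=1 → posterior Dirichlet(7, 17/5, 13/4, 12/5)
obs 4: x=3 → posterior Dirichlet(7, 17/5, 13/4, 17/5)
obs 5: x=2 → posterior Dirichlet(7, 17/5, 17/4, 17/5)
obs 6: x=0 → posterior Dirichlet(8, 17/5, 17/4, 17/5)
obs 7: x=2 → posterior Dirichlet(8, 17/5, 21/4, 17/5)

68/401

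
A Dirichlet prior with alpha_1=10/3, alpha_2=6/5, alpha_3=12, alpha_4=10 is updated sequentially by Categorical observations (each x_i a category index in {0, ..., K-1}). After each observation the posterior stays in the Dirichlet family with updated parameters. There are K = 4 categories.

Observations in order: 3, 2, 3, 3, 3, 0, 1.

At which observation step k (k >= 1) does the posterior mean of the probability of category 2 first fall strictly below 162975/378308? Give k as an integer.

obs 1: x=3 → posterior Dirichlet(10/3, 6/5, 12, 11)
obs 2: x=2 → posterior Dirichlet(10/3, 6/5, 13, 11)
obs 3: x=3 → posterior Dirichlet(10/3, 6/5, 13, 12)
obs 4: x=3 → posterior Dirichlet(10/3, 6/5, 13, 13)
obs 5: x=3 → posterior Dirichlet(10/3, 6/5, 13, 14)
obs 6: x=0 → posterior Dirichlet(13/3, 6/5, 13, 14)
obs 7: x=1 → posterior Dirichlet(13/3, 11/5, 13, 14)

k = 4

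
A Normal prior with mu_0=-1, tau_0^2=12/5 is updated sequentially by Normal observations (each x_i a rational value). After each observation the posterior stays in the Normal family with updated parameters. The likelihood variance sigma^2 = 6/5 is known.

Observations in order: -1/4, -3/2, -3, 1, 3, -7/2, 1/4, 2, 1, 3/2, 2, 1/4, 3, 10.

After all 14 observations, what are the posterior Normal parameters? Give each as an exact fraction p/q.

obs 1: x=-1/4 → posterior Normal(-1/2, 4/5)
obs 2: x=-3/2 → posterior Normal(-9/10, 12/25)
obs 3: x=-3 → posterior Normal(-3/2, 12/35)
obs 4: x=1 → posterior Normal(-17/18, 4/15)
obs 5: x=3 → posterior Normal(-5/22, 12/55)
obs 6: x=-7/2 → posterior Normal(-19/26, 12/65)
obs 7: x=1/4 → posterior Normal(-3/5, 4/25)
obs 8: x=2 → posterior Normal(-5/17, 12/85)
obs 9: x=1 → posterior Normal(-3/19, 12/95)
obs 10: x=3/2 → posterior Normal(0, 4/35)
obs 11: x=2 → posterior Normal(4/23, 12/115)
obs 12: x=1/4 → posterior Normal(9/50, 12/125)
obs 13: x=3 → posterior Normal(7/18, 4/45)
obs 14: x=10 → posterior Normal(61/58, 12/145)

mu_0=61/58, tau_0^2=12/145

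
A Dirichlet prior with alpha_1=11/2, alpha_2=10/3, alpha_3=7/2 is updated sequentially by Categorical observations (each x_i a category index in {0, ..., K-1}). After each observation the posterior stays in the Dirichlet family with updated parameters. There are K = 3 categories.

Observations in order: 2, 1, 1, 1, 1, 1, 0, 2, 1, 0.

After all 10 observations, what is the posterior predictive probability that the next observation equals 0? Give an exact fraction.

obs 1: x=2 → posterior Dirichlet(11/2, 10/3, 9/2)
obs 2: x=1 → posterior Dirichlet(11/2, 13/3, 9/2)
obs 3: x=1 → posterior Dirichlet(11/2, 16/3, 9/2)
obs 4: x=1 → posterior Dirichlet(11/2, 19/3, 9/2)
obs 5: x=1 → posterior Dirichlet(11/2, 22/3, 9/2)
obs 6: x=1 → posterior Dirichlet(11/2, 25/3, 9/2)
obs 7: x=0 → posterior Dirichlet(13/2, 25/3, 9/2)
obs 8: x=2 → posterior Dirichlet(13/2, 25/3, 11/2)
obs 9: x=1 → posterior Dirichlet(13/2, 28/3, 11/2)
obs 10: x=0 → posterior Dirichlet(15/2, 28/3, 11/2)

45/134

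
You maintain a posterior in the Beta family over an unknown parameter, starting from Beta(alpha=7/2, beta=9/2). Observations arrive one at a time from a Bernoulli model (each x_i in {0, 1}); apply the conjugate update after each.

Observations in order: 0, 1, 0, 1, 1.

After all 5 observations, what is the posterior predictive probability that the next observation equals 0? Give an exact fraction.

1/2

obs 1: x=0 → posterior Beta(7/2, 11/2)
obs 2: x=1 → posterior Beta(9/2, 11/2)
obs 3: x=0 → posterior Beta(9/2, 13/2)
obs 4: x=1 → posterior Beta(11/2, 13/2)
obs 5: x=1 → posterior Beta(13/2, 13/2)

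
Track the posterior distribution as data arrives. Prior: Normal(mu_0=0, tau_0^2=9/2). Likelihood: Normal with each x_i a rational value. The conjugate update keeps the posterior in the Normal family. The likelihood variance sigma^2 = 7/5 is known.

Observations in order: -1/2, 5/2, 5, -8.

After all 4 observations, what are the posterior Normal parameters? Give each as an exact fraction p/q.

obs 1: x=-1/2 → posterior Normal(-45/118, 63/59)
obs 2: x=5/2 → posterior Normal(45/52, 63/104)
obs 3: x=5 → posterior Normal(315/149, 63/149)
obs 4: x=-8 → posterior Normal(-45/194, 63/194)

mu_0=-45/194, tau_0^2=63/194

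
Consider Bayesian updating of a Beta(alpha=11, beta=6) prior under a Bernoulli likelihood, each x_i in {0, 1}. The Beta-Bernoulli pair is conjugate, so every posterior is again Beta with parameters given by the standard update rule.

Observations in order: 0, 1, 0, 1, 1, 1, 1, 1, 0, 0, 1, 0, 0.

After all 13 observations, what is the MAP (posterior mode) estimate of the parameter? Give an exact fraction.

17/28

obs 1: x=0 → posterior Beta(11, 7)
obs 2: x=1 → posterior Beta(12, 7)
obs 3: x=0 → posterior Beta(12, 8)
obs 4: x=1 → posterior Beta(13, 8)
obs 5: x=1 → posterior Beta(14, 8)
obs 6: x=1 → posterior Beta(15, 8)
obs 7: x=1 → posterior Beta(16, 8)
obs 8: x=1 → posterior Beta(17, 8)
obs 9: x=0 → posterior Beta(17, 9)
obs 10: x=0 → posterior Beta(17, 10)
obs 11: x=1 → posterior Beta(18, 10)
obs 12: x=0 → posterior Beta(18, 11)
obs 13: x=0 → posterior Beta(18, 12)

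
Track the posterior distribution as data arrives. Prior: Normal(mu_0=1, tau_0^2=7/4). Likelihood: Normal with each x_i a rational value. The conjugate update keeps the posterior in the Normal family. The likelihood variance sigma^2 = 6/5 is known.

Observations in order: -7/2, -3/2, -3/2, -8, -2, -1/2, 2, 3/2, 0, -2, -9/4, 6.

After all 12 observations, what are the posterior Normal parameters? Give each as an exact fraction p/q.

mu_0=-1549/1776, tau_0^2=7/74

obs 1: x=-7/2 → posterior Normal(-197/118, 42/59)
obs 2: x=-3/2 → posterior Normal(-151/94, 21/47)
obs 3: x=-3/2 → posterior Normal(-407/258, 14/43)
obs 4: x=-8 → posterior Normal(-967/328, 21/82)
obs 5: x=-2 → posterior Normal(-1107/398, 42/199)
obs 6: x=-1/2 → posterior Normal(-571/234, 7/39)
obs 7: x=2 → posterior Normal(-501/269, 42/269)
obs 8: x=3/2 → posterior Normal(-897/608, 21/152)
obs 9: x=0 → posterior Normal(-299/226, 14/113)
obs 10: x=-2 → posterior Normal(-61/44, 21/187)
obs 11: x=-9/4 → posterior Normal(-2389/1636, 42/409)
obs 12: x=6 → posterior Normal(-1549/1776, 7/74)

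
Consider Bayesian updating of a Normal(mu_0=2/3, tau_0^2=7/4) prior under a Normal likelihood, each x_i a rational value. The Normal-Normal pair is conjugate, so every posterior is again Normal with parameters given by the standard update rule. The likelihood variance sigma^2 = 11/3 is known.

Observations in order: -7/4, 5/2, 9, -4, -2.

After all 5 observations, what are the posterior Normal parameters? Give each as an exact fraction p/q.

mu_0=1297/1788, tau_0^2=77/149

obs 1: x=-7/4 → posterior Normal(-89/780, 77/65)
obs 2: x=5/2 → posterior Normal(541/1032, 77/86)
obs 3: x=9 → posterior Normal(2809/1284, 77/107)
obs 4: x=-4 → posterior Normal(1801/1536, 77/128)
obs 5: x=-2 → posterior Normal(1297/1788, 77/149)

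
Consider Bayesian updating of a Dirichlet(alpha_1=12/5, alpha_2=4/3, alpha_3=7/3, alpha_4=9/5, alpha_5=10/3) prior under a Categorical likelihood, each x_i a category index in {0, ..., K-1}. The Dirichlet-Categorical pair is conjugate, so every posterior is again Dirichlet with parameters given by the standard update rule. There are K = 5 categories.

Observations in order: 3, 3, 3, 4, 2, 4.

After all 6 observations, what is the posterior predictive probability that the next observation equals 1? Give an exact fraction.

obs 1: x=3 → posterior Dirichlet(12/5, 4/3, 7/3, 14/5, 10/3)
obs 2: x=3 → posterior Dirichlet(12/5, 4/3, 7/3, 19/5, 10/3)
obs 3: x=3 → posterior Dirichlet(12/5, 4/3, 7/3, 24/5, 10/3)
obs 4: x=4 → posterior Dirichlet(12/5, 4/3, 7/3, 24/5, 13/3)
obs 5: x=2 → posterior Dirichlet(12/5, 4/3, 10/3, 24/5, 13/3)
obs 6: x=4 → posterior Dirichlet(12/5, 4/3, 10/3, 24/5, 16/3)

10/129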